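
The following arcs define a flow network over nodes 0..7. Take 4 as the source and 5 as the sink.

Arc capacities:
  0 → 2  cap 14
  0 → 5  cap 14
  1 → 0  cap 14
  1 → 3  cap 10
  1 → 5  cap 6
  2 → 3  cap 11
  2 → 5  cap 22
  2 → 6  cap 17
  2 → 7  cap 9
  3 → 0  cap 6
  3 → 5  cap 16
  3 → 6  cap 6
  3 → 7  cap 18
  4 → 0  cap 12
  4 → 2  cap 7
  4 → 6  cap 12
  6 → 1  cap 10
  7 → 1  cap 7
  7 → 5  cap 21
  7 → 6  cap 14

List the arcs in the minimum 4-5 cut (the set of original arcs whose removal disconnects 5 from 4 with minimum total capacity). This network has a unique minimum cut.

augment #1: 4→0→5 push 12
augment #2: 4→2→5 push 7
augment #3: 4→6→1→5 push 6
augment #4: 4→6→1→0→5 push 2
augment #5: 4→6→1→3→5 push 2
max flow = 29; residual-reachable set from 4 gives S-side
cut edges (S→T): {(4,0), (4,2), (6,1)} total cap 29

Min-cut arcs: {(4,0), (4,2), (6,1)} (total capacity 29)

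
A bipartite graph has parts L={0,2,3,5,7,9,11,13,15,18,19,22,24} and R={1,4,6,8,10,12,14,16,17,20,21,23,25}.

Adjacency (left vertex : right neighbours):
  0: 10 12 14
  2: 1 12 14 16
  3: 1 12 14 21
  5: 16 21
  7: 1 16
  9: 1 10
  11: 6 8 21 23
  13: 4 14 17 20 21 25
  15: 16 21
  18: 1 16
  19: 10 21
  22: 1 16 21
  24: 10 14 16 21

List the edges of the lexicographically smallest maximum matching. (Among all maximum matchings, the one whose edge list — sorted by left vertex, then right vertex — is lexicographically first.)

|M| = 8 (so the lex-smallest maximum matching has 8 edges)
process left vertices in ascending order; for each, take the smallest-labelled available neighbour that still permits 8 edges overall, or leave it unmatched if none does
lex-smallest matching: {0-10, 2-1, 3-12, 5-16, 11-6, 13-4, 15-21, 24-14}

Lex-smallest maximum matching: {(0,10), (2,1), (3,12), (5,16), (11,6), (13,4), (15,21), (24,14)}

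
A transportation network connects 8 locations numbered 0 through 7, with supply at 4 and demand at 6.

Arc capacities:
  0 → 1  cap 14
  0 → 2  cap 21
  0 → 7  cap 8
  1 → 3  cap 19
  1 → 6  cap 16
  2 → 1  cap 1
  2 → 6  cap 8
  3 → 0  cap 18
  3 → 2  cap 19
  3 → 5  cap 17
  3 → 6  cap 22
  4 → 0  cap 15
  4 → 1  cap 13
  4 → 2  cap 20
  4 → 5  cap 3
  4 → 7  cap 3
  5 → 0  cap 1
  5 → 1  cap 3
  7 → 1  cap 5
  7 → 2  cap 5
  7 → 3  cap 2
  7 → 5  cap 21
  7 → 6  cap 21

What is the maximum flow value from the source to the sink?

augment #1: 4→1→6 bottleneck 13, total now 13
augment #2: 4→2→6 bottleneck 8, total now 21
augment #3: 4→7→6 bottleneck 3, total now 24
augment #4: 4→0→1→6 bottleneck 3, total now 27
augment #5: 4→0→7→6 bottleneck 8, total now 35
augment #6: 4→0→1→3→6 bottleneck 4, total now 39
augment #7: 4→2→1→3→6 bottleneck 1, total now 40
augment #8: 4→5→1→3→6 bottleneck 3, total now 43

Maximum flow value: 43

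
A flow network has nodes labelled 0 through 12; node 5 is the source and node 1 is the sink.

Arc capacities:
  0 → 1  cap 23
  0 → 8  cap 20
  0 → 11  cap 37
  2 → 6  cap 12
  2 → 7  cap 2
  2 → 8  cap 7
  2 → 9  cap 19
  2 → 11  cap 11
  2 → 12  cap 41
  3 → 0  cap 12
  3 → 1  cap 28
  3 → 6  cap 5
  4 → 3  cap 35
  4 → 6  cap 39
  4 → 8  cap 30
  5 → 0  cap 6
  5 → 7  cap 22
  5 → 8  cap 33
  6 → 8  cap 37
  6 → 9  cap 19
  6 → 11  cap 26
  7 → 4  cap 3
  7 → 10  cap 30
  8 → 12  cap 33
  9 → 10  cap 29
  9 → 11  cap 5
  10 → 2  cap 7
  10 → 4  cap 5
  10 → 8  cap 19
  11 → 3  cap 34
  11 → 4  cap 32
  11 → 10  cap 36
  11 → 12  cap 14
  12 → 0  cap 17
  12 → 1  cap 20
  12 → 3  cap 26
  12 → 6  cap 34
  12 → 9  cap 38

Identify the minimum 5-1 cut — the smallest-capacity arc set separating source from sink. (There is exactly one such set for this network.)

augment #1: 5→0→1 push 6
augment #2: 5→8→12→1 push 20
augment #3: 5→7→4→3→1 push 3
augment #4: 5→8→12→0→1 push 13
augment #5: 5→7→10→4→3→1 push 5
augment #6: 5→7→10→2→11→3→1 push 7
max flow = 54; residual-reachable set from 5 gives S-side
cut edges (S→T): {(5,0), (7,4), (8,12), (10,2), (10,4)} total cap 54

Min-cut arcs: {(5,0), (7,4), (8,12), (10,2), (10,4)} (total capacity 54)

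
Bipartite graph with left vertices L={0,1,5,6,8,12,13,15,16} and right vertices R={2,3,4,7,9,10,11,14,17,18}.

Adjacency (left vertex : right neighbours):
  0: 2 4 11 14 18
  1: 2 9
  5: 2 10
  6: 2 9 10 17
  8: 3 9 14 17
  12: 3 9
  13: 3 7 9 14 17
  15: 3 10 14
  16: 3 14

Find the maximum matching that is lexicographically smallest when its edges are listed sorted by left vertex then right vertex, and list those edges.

Lex-smallest maximum matching: {(0,4), (1,2), (5,10), (6,9), (8,17), (12,3), (13,7), (15,14)}

|M| = 8 (so the lex-smallest maximum matching has 8 edges)
process left vertices in ascending order; for each, take the smallest-labelled available neighbour that still permits 8 edges overall, or leave it unmatched if none does
lex-smallest matching: {0-4, 1-2, 5-10, 6-9, 8-17, 12-3, 13-7, 15-14}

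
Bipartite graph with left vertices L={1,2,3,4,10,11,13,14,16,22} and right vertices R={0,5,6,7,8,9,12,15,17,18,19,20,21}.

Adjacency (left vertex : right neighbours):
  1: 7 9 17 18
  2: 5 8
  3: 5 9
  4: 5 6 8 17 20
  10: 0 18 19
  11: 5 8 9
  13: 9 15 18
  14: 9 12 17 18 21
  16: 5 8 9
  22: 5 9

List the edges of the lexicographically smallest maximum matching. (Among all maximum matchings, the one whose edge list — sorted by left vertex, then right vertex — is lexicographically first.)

|M| = 8 (so the lex-smallest maximum matching has 8 edges)
process left vertices in ascending order; for each, take the smallest-labelled available neighbour that still permits 8 edges overall, or leave it unmatched if none does
lex-smallest matching: {1-7, 2-5, 3-9, 4-6, 10-0, 11-8, 13-15, 14-12}

Lex-smallest maximum matching: {(1,7), (2,5), (3,9), (4,6), (10,0), (11,8), (13,15), (14,12)}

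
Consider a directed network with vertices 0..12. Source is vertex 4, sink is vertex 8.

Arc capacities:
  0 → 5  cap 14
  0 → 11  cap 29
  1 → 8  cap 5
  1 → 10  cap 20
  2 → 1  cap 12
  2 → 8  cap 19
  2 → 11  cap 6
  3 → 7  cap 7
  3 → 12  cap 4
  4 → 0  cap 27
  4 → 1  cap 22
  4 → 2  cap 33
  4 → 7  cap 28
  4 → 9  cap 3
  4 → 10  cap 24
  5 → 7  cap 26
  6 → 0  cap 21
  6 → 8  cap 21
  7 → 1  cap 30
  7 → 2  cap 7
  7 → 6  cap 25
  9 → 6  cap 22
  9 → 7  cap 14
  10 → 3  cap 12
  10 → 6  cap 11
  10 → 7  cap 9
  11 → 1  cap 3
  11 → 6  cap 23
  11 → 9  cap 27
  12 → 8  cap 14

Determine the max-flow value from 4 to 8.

augment #1: 4→1→8 bottleneck 5, total now 5
augment #2: 4→2→8 bottleneck 19, total now 24
augment #3: 4→7→6→8 bottleneck 21, total now 45
augment #4: 4→10→3→12→8 bottleneck 4, total now 49

Maximum flow value: 49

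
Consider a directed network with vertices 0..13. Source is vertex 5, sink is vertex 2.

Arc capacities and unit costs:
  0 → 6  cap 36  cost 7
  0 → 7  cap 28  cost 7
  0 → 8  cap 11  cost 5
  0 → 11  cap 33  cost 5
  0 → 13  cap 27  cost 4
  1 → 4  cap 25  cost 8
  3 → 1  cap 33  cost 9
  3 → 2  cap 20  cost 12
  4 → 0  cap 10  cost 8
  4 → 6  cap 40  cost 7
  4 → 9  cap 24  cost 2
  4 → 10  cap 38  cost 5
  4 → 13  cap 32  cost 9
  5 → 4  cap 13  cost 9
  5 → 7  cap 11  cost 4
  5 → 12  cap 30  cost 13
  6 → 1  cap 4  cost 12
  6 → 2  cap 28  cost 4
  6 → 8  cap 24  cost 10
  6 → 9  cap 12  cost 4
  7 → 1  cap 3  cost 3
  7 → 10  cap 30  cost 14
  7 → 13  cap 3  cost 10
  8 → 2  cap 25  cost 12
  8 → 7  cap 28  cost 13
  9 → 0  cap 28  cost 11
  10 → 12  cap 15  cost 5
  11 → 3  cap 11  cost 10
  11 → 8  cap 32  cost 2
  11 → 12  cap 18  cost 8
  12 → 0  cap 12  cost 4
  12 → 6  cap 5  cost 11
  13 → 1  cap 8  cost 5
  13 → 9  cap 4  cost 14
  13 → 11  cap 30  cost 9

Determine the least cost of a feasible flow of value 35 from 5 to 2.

shortest-cost path #1: 5→4→6→2 push 13 @ unit cost 20 (adds 260)
shortest-cost path #2: 5→7→1→4→6→2 push 3 @ unit cost 26 (adds 78)
shortest-cost path #3: 5→12→6→2 push 5 @ unit cost 28 (adds 140)
shortest-cost path #4: 5→12→0→6→2 push 7 @ unit cost 28 (adds 196)
shortest-cost path #5: 5→12→0→8→2 push 5 @ unit cost 34 (adds 170)
shortest-cost path #6: 5→7→13→11→8→2 push 2 @ unit cost 37 (adds 74)
total cost = 918

Minimum cost for 35 units: 918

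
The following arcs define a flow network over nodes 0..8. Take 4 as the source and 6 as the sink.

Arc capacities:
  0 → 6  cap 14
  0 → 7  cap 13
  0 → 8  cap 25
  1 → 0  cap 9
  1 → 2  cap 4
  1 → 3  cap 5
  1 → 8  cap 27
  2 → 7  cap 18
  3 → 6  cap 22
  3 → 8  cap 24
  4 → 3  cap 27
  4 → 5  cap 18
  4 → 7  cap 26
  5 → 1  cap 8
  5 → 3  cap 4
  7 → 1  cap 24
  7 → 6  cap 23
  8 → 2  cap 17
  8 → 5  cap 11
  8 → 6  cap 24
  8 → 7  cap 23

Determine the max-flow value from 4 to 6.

Maximum flow value: 65

augment #1: 4→3→6 bottleneck 22, total now 22
augment #2: 4→7→6 bottleneck 23, total now 45
augment #3: 4→3→8→6 bottleneck 5, total now 50
augment #4: 4→5→1→0→6 bottleneck 8, total now 58
augment #5: 4→5→3→8→6 bottleneck 4, total now 62
augment #6: 4→7→1→0→6 bottleneck 1, total now 63
augment #7: 4→7→1→8→6 bottleneck 2, total now 65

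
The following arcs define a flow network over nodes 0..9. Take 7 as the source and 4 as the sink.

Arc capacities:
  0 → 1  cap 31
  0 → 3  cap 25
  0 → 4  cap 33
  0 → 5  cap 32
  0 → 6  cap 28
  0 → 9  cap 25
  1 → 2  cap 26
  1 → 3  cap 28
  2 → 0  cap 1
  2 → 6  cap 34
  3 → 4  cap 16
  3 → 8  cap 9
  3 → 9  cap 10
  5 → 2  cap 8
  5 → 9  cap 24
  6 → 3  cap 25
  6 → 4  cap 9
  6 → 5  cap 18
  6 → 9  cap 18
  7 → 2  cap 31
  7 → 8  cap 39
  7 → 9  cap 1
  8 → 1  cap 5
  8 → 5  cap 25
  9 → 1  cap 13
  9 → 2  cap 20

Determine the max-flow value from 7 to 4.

Maximum flow value: 26

augment #1: 7→2→0→4 bottleneck 1, total now 1
augment #2: 7→2→6→4 bottleneck 9, total now 10
augment #3: 7→2→6→3→4 bottleneck 16, total now 26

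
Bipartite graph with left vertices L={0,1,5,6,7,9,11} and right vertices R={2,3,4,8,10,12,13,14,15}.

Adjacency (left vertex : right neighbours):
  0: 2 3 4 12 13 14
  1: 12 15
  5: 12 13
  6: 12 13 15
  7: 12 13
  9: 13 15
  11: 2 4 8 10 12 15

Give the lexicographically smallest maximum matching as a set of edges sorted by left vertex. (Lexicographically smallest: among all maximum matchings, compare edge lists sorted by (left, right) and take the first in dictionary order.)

|M| = 5 (so the lex-smallest maximum matching has 5 edges)
process left vertices in ascending order; for each, take the smallest-labelled available neighbour that still permits 5 edges overall, or leave it unmatched if none does
lex-smallest matching: {0-2, 1-12, 5-13, 6-15, 11-4}

Lex-smallest maximum matching: {(0,2), (1,12), (5,13), (6,15), (11,4)}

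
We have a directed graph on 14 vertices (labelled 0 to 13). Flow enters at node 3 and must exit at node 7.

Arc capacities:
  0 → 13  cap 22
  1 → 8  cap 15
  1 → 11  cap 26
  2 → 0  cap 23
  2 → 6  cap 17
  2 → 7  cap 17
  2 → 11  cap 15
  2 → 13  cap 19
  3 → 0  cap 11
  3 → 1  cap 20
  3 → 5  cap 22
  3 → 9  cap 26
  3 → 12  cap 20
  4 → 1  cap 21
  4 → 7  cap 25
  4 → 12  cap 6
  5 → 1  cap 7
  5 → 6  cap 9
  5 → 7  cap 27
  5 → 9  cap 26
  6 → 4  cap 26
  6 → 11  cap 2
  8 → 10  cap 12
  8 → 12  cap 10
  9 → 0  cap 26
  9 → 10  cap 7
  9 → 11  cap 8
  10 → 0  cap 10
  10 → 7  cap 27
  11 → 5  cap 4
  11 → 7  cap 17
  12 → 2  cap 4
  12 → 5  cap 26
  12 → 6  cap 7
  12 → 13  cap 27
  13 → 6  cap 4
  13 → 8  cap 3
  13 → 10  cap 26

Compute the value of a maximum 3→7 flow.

Maximum flow value: 95

augment #1: 3→5→7 bottleneck 22, total now 22
augment #2: 3→1→11→7 bottleneck 17, total now 39
augment #3: 3→9→10→7 bottleneck 7, total now 46
augment #4: 3→12→2→7 bottleneck 4, total now 50
augment #5: 3→12→5→7 bottleneck 5, total now 55
augment #6: 3→0→13→10→7 bottleneck 11, total now 66
augment #7: 3→1→8→10→7 bottleneck 3, total now 69
augment #8: 3→12→6→4→7 bottleneck 7, total now 76
augment #9: 3→12→13→10→7 bottleneck 4, total now 80
augment #10: 3→9→0→13→10→7 bottleneck 2, total now 82
augment #11: 3→9→0→13→6→4→7 bottleneck 4, total now 86
augment #12: 3→9→11→5→6→4→7 bottleneck 4, total now 90
augment #13: 3→9→0→13→12→5→6→4→7 bottleneck 4, total now 94
augment #14: 3→9→0→13→8→12→5→6→4→7 bottleneck 1, total now 95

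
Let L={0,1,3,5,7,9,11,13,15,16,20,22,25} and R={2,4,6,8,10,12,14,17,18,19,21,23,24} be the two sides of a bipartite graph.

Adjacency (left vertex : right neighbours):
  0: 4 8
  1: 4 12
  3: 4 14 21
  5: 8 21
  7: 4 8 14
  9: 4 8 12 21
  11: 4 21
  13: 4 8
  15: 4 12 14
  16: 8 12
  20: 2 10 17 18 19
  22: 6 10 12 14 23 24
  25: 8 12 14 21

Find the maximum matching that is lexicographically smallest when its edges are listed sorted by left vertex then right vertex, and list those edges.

Lex-smallest maximum matching: {(0,4), (1,12), (3,14), (5,8), (9,21), (20,2), (22,6)}

|M| = 7 (so the lex-smallest maximum matching has 7 edges)
process left vertices in ascending order; for each, take the smallest-labelled available neighbour that still permits 7 edges overall, or leave it unmatched if none does
lex-smallest matching: {0-4, 1-12, 3-14, 5-8, 9-21, 20-2, 22-6}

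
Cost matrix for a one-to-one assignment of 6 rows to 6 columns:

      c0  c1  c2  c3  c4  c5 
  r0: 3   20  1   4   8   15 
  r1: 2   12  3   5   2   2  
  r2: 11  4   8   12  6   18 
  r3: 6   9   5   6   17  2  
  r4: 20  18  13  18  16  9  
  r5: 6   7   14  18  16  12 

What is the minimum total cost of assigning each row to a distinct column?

optimal assignment: row0→col2 (cost 1), row1→col4 (cost 2), row2→col1 (cost 4), row3→col3 (cost 6), row4→col5 (cost 9), row5→col0 (cost 6)
total = 1 + 2 + 4 + 6 + 9 + 6 = 28

Minimum assignment cost: 28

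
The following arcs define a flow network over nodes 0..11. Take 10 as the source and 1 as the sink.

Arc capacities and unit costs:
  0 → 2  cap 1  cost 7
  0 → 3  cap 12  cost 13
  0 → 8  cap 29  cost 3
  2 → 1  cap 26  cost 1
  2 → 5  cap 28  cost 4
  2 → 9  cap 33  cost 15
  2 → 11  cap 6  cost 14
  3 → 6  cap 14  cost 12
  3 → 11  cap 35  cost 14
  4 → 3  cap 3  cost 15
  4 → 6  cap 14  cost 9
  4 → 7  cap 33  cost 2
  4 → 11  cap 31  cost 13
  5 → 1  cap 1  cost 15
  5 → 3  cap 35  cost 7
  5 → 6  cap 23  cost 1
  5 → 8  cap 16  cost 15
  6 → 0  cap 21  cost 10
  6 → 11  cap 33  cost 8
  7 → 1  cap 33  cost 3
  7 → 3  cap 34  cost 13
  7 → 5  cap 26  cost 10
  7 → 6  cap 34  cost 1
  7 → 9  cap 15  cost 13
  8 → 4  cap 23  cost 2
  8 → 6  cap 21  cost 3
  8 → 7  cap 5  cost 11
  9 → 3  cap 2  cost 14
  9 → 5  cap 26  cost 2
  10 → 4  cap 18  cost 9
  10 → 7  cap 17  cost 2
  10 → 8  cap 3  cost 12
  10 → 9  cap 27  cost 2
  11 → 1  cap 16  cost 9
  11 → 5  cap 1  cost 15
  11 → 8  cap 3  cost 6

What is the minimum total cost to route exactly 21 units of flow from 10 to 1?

Minimum cost for 21 units: 141

shortest-cost path #1: 10→7→1 push 17 @ unit cost 5 (adds 85)
shortest-cost path #2: 10→4→7→1 push 4 @ unit cost 14 (adds 56)
total cost = 141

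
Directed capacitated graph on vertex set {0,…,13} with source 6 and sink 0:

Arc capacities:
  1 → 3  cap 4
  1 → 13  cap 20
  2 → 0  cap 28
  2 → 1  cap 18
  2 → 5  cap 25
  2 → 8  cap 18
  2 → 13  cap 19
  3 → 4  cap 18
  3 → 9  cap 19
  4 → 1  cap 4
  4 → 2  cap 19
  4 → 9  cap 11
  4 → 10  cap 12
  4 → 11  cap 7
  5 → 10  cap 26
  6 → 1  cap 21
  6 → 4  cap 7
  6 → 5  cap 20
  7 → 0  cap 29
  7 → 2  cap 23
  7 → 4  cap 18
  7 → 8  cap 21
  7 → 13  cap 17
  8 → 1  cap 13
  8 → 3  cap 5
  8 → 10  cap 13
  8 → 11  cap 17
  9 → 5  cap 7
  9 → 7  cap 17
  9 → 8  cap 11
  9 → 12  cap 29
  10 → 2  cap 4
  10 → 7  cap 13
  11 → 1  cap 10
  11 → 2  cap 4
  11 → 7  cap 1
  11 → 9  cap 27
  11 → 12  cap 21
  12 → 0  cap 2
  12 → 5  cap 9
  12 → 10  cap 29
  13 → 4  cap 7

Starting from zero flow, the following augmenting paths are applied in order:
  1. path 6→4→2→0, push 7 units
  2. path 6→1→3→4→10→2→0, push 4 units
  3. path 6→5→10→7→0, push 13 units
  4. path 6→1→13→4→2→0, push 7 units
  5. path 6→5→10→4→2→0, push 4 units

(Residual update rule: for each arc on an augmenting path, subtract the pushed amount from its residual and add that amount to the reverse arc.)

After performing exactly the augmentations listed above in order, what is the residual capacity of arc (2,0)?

after path 1 (6→4→2→0, push 7): res(2,0)=21
after path 2 (6→1→3→4→10→2→0, push 4): res(2,0)=17
after path 3 (6→5→10→7→0, push 13): res(2,0)=17
after path 4 (6→1→13→4→2→0, push 7): res(2,0)=10
after path 5 (6→5→10→4→2→0, push 4): res(2,0)=6

Residual capacity of (2,0): 6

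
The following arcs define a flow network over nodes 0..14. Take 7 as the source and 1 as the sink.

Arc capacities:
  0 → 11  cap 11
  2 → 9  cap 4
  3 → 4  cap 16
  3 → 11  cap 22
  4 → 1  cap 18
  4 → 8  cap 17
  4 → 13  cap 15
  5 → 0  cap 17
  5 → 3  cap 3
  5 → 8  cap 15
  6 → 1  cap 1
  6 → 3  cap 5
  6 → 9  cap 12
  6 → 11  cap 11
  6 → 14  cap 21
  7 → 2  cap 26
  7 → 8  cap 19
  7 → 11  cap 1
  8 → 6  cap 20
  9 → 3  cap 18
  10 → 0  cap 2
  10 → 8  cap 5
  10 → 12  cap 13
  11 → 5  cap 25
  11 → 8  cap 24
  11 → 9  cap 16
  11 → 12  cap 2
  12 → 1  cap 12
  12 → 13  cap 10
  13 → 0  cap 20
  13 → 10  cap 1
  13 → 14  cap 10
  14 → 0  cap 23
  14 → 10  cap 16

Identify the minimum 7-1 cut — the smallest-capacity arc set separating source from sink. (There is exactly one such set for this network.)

augment #1: 7→8→6→1 push 1
augment #2: 7→11→12→1 push 1
augment #3: 7→2→9→3→4→1 push 4
augment #4: 7→8→6→3→4→1 push 5
augment #5: 7→8→6→11→12→1 push 1
augment #6: 7→8→6→9→3→4→1 push 7
augment #7: 7→8→6→14→10→12→1 push 5
max flow = 24; residual-reachable set from 7 gives S-side
cut edges (S→T): {(2,9), (7,8), (7,11)} total cap 24

Min-cut arcs: {(2,9), (7,8), (7,11)} (total capacity 24)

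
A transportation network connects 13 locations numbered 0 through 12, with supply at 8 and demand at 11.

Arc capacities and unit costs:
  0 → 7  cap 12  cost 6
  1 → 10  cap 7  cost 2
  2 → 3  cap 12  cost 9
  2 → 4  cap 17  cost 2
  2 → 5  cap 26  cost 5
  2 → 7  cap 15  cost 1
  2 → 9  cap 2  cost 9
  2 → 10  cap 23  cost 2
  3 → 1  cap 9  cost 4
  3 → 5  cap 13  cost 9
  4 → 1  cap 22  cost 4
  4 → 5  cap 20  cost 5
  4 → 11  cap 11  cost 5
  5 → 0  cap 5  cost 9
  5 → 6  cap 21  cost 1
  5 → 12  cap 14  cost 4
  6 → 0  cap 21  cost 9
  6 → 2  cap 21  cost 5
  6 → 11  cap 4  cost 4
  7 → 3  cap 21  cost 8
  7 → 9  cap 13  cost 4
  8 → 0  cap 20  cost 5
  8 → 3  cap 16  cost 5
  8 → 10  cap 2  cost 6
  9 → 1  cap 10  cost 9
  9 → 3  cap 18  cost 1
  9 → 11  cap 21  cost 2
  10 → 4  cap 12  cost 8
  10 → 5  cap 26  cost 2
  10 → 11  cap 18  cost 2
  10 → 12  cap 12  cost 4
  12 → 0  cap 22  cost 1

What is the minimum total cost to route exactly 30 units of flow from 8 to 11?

Minimum cost for 30 units: 507

shortest-cost path #1: 8→10→11 push 2 @ unit cost 8 (adds 16)
shortest-cost path #2: 8→3→1→10→11 push 7 @ unit cost 13 (adds 91)
shortest-cost path #3: 8→0→7→9→11 push 12 @ unit cost 17 (adds 204)
shortest-cost path #4: 8→3→5→6→11 push 4 @ unit cost 19 (adds 76)
shortest-cost path #5: 8→3→5→6→2→10→11 push 5 @ unit cost 24 (adds 120)
total cost = 507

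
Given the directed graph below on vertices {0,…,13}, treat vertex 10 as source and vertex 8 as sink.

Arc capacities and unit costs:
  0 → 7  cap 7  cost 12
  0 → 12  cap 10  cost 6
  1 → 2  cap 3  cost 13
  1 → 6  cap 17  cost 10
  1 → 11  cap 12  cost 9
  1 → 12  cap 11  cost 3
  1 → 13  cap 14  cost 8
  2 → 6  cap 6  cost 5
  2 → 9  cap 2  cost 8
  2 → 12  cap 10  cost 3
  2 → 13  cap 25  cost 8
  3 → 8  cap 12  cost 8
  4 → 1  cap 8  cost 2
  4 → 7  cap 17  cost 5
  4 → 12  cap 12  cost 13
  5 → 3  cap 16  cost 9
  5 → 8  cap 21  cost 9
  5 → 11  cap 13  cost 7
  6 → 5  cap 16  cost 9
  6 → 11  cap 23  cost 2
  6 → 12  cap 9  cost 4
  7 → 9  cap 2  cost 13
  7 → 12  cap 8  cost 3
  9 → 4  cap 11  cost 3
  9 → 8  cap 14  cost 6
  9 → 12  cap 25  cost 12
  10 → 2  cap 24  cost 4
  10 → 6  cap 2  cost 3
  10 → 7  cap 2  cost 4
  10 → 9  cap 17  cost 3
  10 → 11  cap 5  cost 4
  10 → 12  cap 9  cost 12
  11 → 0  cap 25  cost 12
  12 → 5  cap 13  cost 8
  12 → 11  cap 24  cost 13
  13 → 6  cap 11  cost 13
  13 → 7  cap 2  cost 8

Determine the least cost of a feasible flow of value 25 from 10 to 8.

Minimum cost for 25 units: 384

shortest-cost path #1: 10→9→8 push 14 @ unit cost 9 (adds 126)
shortest-cost path #2: 10→6→5→8 push 2 @ unit cost 21 (adds 42)
shortest-cost path #3: 10→2→12→5→8 push 9 @ unit cost 24 (adds 216)
total cost = 384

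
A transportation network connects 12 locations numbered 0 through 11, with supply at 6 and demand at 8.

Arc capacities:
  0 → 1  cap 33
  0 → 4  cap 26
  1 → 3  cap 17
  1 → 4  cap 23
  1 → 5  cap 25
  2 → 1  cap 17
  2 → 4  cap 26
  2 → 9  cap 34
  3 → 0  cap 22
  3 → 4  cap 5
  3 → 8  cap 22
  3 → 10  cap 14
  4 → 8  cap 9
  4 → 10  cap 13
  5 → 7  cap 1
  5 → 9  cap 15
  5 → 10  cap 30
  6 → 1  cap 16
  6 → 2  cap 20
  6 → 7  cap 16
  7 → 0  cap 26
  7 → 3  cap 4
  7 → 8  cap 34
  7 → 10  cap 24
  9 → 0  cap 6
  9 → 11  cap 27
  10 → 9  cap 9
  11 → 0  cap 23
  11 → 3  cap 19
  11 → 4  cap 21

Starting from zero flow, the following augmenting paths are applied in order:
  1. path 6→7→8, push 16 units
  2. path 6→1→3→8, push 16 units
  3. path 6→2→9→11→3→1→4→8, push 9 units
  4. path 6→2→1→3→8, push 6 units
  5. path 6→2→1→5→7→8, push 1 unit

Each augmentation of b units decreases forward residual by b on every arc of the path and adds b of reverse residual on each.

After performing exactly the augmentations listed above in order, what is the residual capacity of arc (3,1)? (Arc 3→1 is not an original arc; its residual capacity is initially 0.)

after path 1 (6→7→8, push 16): res(3,1)=0
after path 2 (6→1→3→8, push 16): res(3,1)=16
after path 3 (6→2→9→11→3→1→4→8, push 9): res(3,1)=7
after path 4 (6→2→1→3→8, push 6): res(3,1)=13
after path 5 (6→2→1→5→7→8, push 1): res(3,1)=13

Residual capacity of (3,1): 13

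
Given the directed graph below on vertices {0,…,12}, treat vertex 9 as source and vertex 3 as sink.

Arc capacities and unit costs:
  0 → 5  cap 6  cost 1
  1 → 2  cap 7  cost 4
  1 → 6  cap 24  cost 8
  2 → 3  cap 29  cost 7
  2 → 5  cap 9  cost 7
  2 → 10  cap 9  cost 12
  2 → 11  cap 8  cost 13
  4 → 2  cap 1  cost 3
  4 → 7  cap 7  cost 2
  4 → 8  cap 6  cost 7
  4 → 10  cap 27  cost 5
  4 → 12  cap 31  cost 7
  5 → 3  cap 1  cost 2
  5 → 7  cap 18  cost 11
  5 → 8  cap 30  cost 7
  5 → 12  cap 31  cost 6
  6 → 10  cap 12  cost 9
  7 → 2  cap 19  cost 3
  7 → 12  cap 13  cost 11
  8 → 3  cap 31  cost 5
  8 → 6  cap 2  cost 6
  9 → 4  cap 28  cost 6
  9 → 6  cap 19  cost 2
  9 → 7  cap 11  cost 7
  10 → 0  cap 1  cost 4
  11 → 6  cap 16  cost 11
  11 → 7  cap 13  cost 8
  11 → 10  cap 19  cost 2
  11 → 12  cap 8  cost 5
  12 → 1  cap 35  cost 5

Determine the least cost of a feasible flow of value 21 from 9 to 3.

shortest-cost path #1: 9→4→2→3 push 1 @ unit cost 16 (adds 16)
shortest-cost path #2: 9→7→2→3 push 11 @ unit cost 17 (adds 187)
shortest-cost path #3: 9→4→8→3 push 6 @ unit cost 18 (adds 108)
shortest-cost path #4: 9→4→7→2→3 push 3 @ unit cost 18 (adds 54)
total cost = 365

Minimum cost for 21 units: 365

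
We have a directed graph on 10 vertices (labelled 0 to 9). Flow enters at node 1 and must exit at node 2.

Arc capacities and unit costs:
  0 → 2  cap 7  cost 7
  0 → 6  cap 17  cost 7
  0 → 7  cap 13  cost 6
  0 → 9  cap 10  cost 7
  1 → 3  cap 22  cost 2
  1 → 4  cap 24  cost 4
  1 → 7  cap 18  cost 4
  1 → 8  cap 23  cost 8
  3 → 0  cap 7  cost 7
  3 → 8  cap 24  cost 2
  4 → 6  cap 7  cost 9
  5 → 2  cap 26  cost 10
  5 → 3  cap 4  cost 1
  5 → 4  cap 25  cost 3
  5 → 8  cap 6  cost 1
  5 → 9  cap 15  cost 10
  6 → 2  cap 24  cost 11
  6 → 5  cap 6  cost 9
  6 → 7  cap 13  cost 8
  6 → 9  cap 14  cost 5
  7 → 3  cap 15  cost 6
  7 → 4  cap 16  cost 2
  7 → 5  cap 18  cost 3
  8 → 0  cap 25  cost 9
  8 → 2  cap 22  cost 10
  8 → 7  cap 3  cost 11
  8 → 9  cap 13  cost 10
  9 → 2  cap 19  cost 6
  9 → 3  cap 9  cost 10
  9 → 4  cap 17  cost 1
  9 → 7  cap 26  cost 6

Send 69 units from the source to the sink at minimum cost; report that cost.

shortest-cost path #1: 1→3→8→2 push 22 @ unit cost 14 (adds 308)
shortest-cost path #2: 1→7→5→2 push 18 @ unit cost 17 (adds 306)
shortest-cost path #3: 1→8→3→0→2 push 7 @ unit cost 20 (adds 140)
shortest-cost path #4: 1→4→6→2 push 7 @ unit cost 24 (adds 168)
shortest-cost path #5: 1→8→9→2 push 13 @ unit cost 24 (adds 312)
shortest-cost path #6: 1→8→0→9→2 push 2 @ unit cost 30 (adds 60)
total cost = 1294

Minimum cost for 69 units: 1294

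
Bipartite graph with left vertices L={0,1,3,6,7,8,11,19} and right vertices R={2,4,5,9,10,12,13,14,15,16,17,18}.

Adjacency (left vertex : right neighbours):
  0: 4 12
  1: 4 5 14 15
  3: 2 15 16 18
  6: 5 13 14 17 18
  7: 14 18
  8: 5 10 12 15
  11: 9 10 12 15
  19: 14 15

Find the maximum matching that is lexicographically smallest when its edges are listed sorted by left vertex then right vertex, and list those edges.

Lex-smallest maximum matching: {(0,4), (1,5), (3,2), (6,13), (7,14), (8,10), (11,9), (19,15)}

|M| = 8 (so the lex-smallest maximum matching has 8 edges)
process left vertices in ascending order; for each, take the smallest-labelled available neighbour that still permits 8 edges overall, or leave it unmatched if none does
lex-smallest matching: {0-4, 1-5, 3-2, 6-13, 7-14, 8-10, 11-9, 19-15}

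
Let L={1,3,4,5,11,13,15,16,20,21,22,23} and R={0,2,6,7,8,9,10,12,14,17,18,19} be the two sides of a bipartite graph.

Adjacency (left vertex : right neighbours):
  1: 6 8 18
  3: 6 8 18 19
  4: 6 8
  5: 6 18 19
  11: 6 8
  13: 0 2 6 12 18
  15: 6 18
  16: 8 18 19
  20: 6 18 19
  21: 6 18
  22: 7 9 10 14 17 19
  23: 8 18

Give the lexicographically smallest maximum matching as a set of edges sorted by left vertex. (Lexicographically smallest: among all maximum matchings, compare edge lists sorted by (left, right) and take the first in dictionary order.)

Lex-smallest maximum matching: {(1,6), (3,8), (5,18), (13,0), (16,19), (22,7)}

|M| = 6 (so the lex-smallest maximum matching has 6 edges)
process left vertices in ascending order; for each, take the smallest-labelled available neighbour that still permits 6 edges overall, or leave it unmatched if none does
lex-smallest matching: {1-6, 3-8, 5-18, 13-0, 16-19, 22-7}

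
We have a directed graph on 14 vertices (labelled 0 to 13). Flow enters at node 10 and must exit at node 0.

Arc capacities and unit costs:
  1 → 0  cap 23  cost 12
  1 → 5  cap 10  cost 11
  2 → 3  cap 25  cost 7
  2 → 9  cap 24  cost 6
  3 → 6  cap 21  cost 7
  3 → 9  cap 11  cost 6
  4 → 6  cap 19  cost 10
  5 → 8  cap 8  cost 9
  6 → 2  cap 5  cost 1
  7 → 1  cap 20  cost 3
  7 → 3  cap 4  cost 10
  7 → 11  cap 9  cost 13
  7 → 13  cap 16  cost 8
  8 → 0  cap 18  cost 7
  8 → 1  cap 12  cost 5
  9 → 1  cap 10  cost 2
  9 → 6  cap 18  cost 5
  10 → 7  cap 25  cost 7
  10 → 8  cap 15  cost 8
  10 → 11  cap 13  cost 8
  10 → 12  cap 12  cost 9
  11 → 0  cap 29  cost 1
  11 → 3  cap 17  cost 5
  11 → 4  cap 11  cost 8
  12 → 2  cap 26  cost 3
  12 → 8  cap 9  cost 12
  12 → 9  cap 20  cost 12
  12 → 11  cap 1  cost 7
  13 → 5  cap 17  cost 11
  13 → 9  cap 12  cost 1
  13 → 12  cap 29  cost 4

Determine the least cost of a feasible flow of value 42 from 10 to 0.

Minimum cost for 42 units: 636

shortest-cost path #1: 10→11→0 push 13 @ unit cost 9 (adds 117)
shortest-cost path #2: 10→8→0 push 15 @ unit cost 15 (adds 225)
shortest-cost path #3: 10→12→11→0 push 1 @ unit cost 17 (adds 17)
shortest-cost path #4: 10→7→11→0 push 9 @ unit cost 21 (adds 189)
shortest-cost path #5: 10→7→1→0 push 4 @ unit cost 22 (adds 88)
total cost = 636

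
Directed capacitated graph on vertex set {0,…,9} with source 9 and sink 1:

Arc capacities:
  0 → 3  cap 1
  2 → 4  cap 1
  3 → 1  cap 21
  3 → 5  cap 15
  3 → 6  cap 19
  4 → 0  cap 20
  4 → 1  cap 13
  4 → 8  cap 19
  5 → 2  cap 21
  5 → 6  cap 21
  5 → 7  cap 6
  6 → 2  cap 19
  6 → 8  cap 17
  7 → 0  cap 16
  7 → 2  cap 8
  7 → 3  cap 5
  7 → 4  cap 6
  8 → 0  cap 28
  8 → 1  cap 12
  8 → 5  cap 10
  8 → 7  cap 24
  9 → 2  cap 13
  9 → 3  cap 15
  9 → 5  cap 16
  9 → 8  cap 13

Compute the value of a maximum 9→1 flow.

augment #1: 9→3→1 bottleneck 15, total now 15
augment #2: 9→8→1 bottleneck 12, total now 27
augment #3: 9→2→4→1 bottleneck 1, total now 28
augment #4: 9→5→7→3→1 bottleneck 5, total now 33
augment #5: 9→5→7→4→1 bottleneck 1, total now 34
augment #6: 9→8→0→3→1 bottleneck 1, total now 35
augment #7: 9→5→6→8→7→4→1 bottleneck 5, total now 40

Maximum flow value: 40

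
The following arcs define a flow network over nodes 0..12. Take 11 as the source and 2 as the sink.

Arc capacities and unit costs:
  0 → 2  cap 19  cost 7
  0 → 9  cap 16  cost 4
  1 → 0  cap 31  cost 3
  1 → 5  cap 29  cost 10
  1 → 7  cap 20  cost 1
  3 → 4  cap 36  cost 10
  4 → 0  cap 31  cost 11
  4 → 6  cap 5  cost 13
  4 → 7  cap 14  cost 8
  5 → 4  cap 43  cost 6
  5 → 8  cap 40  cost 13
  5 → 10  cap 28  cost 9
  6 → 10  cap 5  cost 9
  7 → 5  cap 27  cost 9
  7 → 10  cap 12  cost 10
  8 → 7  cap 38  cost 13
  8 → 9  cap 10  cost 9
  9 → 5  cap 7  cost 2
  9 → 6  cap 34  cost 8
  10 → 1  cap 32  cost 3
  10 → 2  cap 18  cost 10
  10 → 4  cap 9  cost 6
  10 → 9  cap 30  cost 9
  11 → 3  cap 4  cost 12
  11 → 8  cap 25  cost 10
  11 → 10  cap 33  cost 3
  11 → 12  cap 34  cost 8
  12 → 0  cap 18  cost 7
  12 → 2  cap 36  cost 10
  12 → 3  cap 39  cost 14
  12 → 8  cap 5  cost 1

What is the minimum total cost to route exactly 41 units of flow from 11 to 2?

Minimum cost for 41 units: 618

shortest-cost path #1: 11→10→2 push 18 @ unit cost 13 (adds 234)
shortest-cost path #2: 11→10→1→0→2 push 15 @ unit cost 16 (adds 240)
shortest-cost path #3: 11→12→2 push 8 @ unit cost 18 (adds 144)
total cost = 618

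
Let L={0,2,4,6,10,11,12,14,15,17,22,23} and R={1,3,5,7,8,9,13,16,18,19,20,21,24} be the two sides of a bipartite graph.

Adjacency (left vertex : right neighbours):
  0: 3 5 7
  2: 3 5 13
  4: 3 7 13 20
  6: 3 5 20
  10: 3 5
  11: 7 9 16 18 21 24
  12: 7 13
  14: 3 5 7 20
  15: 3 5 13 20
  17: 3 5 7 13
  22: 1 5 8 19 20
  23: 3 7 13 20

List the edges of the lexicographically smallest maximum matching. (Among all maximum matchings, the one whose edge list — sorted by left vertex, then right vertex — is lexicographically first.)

|M| = 7 (so the lex-smallest maximum matching has 7 edges)
process left vertices in ascending order; for each, take the smallest-labelled available neighbour that still permits 7 edges overall, or leave it unmatched if none does
lex-smallest matching: {0-3, 2-5, 4-7, 6-20, 11-9, 12-13, 22-1}

Lex-smallest maximum matching: {(0,3), (2,5), (4,7), (6,20), (11,9), (12,13), (22,1)}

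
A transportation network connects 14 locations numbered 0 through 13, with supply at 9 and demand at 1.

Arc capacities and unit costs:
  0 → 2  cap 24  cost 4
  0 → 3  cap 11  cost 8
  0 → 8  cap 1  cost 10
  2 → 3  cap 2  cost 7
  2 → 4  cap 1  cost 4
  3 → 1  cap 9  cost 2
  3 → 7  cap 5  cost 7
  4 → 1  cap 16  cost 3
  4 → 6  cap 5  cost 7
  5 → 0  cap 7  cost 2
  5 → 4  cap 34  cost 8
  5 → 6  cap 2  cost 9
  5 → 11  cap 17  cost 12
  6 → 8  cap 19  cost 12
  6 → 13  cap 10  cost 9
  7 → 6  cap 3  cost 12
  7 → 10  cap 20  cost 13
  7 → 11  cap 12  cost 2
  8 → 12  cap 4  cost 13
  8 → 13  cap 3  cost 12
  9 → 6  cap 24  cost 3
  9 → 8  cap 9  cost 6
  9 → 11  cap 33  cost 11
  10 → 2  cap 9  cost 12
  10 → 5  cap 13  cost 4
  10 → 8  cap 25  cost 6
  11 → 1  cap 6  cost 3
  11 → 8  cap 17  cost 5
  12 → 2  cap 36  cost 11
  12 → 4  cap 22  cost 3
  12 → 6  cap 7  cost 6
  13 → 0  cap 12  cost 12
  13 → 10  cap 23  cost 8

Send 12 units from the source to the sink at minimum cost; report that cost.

Minimum cost for 12 units: 252

shortest-cost path #1: 9→11→1 push 6 @ unit cost 14 (adds 84)
shortest-cost path #2: 9→8→12→4→1 push 4 @ unit cost 25 (adds 100)
shortest-cost path #3: 9→6→13→0→3→1 push 2 @ unit cost 34 (adds 68)
total cost = 252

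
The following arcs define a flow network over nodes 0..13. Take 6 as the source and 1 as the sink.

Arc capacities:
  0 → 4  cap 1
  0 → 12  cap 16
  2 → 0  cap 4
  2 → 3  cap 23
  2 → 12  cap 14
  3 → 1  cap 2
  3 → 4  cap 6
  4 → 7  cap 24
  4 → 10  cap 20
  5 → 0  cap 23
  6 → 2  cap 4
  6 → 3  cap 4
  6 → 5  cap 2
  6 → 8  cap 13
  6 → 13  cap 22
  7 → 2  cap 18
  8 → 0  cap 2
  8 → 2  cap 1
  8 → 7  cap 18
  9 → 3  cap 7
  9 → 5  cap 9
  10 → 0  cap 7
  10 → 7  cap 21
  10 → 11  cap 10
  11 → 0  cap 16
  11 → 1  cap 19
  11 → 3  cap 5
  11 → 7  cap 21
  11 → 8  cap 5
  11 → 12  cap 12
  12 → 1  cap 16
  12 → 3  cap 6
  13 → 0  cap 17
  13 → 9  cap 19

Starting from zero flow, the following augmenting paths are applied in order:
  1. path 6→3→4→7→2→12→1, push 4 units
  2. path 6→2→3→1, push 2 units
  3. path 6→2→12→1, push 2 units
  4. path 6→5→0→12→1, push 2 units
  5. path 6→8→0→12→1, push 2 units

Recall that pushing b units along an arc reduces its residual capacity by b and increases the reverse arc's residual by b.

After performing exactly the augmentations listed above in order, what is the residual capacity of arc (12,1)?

after path 1 (6→3→4→7→2→12→1, push 4): res(12,1)=12
after path 2 (6→2→3→1, push 2): res(12,1)=12
after path 3 (6→2→12→1, push 2): res(12,1)=10
after path 4 (6→5→0→12→1, push 2): res(12,1)=8
after path 5 (6→8→0→12→1, push 2): res(12,1)=6

Residual capacity of (12,1): 6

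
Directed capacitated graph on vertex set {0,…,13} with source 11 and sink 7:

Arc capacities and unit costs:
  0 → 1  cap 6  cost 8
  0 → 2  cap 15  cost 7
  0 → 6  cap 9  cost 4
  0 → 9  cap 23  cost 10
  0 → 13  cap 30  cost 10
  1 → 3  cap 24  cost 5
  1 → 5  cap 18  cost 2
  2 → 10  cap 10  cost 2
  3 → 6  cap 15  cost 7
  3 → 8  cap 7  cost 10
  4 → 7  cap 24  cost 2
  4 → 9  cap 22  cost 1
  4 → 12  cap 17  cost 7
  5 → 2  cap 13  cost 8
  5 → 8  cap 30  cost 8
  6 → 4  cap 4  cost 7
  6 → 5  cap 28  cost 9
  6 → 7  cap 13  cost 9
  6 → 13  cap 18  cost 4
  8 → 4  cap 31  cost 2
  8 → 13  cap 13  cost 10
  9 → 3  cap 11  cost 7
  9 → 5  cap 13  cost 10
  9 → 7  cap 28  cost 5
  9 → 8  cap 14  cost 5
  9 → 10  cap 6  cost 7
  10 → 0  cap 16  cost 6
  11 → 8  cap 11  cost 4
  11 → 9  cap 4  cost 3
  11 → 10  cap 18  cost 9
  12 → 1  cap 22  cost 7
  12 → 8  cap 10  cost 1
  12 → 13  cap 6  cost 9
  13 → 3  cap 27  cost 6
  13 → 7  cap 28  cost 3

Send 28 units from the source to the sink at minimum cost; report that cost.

Minimum cost for 28 units: 466

shortest-cost path #1: 11→9→7 push 4 @ unit cost 8 (adds 32)
shortest-cost path #2: 11→8→4→7 push 11 @ unit cost 8 (adds 88)
shortest-cost path #3: 11→10→0→6→13→7 push 9 @ unit cost 26 (adds 234)
shortest-cost path #4: 11→10→0→13→7 push 4 @ unit cost 28 (adds 112)
total cost = 466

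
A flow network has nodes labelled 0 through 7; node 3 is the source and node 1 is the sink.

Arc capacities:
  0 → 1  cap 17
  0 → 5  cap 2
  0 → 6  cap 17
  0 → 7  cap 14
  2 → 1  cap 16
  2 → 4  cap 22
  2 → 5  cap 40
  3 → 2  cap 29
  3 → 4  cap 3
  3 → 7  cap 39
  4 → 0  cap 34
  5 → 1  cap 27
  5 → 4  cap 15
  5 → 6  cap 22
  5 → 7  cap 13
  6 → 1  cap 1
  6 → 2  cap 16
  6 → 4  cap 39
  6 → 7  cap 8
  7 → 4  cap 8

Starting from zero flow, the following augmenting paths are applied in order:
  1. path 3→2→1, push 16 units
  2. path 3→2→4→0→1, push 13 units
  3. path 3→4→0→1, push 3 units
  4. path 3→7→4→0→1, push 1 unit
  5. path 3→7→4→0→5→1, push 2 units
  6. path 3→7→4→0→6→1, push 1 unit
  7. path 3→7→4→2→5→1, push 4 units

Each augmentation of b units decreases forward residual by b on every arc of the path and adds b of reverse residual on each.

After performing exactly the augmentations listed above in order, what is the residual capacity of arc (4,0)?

after path 1 (3→2→1, push 16): res(4,0)=34
after path 2 (3→2→4→0→1, push 13): res(4,0)=21
after path 3 (3→4→0→1, push 3): res(4,0)=18
after path 4 (3→7→4→0→1, push 1): res(4,0)=17
after path 5 (3→7→4→0→5→1, push 2): res(4,0)=15
after path 6 (3→7→4→0→6→1, push 1): res(4,0)=14
after path 7 (3→7→4→2→5→1, push 4): res(4,0)=14

Residual capacity of (4,0): 14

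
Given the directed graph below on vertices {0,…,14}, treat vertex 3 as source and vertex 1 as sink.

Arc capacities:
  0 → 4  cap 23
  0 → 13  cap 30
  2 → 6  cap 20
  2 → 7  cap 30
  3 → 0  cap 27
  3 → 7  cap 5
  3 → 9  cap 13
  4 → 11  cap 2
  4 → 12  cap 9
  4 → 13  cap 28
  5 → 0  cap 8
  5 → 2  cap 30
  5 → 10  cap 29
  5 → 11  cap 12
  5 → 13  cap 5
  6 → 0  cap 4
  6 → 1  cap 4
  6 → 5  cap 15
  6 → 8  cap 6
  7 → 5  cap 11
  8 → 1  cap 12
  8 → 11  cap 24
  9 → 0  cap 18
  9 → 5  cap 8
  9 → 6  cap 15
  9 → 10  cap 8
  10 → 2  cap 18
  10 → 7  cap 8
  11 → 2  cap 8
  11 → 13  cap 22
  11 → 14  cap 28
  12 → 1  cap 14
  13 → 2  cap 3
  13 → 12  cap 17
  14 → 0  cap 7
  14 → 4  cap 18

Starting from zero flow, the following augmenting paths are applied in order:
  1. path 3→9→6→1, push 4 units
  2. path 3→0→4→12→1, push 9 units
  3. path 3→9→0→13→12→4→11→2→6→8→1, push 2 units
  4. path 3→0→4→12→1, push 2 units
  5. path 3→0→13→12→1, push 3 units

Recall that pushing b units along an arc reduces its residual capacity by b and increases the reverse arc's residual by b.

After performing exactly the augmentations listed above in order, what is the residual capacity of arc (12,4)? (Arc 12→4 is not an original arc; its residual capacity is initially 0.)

after path 1 (3→9→6→1, push 4): res(12,4)=0
after path 2 (3→0→4→12→1, push 9): res(12,4)=9
after path 3 (3→9→0→13→12→4→11→2→6→8→1, push 2): res(12,4)=7
after path 4 (3→0→4→12→1, push 2): res(12,4)=9
after path 5 (3→0→13→12→1, push 3): res(12,4)=9

Residual capacity of (12,4): 9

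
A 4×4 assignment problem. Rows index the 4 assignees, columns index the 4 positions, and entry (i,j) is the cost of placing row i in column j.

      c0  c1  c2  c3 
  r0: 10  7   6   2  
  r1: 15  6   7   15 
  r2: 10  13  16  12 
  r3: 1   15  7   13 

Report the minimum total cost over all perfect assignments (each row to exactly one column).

optimal assignment: row0→col3 (cost 2), row1→col2 (cost 7), row2→col1 (cost 13), row3→col0 (cost 1)
total = 2 + 7 + 13 + 1 = 23

Minimum assignment cost: 23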